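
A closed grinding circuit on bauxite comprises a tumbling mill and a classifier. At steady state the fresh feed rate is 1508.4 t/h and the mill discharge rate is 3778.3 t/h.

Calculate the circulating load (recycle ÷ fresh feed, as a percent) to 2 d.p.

Discharge = new feed + return, hence
R = M − F = 3778.3 − 1508.4 = 2269.9 t/h
CL = 100·R/F = 100·2269.9/1508.4 = 150.48 %

CL = 150.48 %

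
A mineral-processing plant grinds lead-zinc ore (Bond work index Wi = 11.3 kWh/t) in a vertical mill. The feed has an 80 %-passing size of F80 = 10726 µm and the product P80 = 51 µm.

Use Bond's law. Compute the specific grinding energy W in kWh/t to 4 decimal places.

W = 14.7321 kWh/t

W_Bond = 10·Wi·(1/√P₈₀ − 1/√F₈₀)
1/√51 = 0.140028;  1/√10726 = 0.009656
W = 10·11.3·(0.140028 − 0.009656) = 14.7321 kWh/t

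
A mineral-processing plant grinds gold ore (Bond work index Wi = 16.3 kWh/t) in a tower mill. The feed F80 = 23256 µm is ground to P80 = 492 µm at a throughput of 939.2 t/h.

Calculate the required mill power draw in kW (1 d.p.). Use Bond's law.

P = 5897.9 kW

W = 10·Wi·[P80^(−½) − F80^(−½)]
W = 10·16.3·(1/√492 − 1/√23256) = 10·16.3·(0.038526) = 6.2797 kWh/t
P_mill = W·ṁ = 6.2797·939.2 = 5897.9 kW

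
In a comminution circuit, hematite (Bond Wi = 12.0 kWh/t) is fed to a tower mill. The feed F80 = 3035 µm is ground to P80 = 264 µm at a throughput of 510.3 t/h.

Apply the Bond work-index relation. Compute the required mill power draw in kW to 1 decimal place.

W = 10 Wi (P80^-0.5 − F80^-0.5)
W = 10·12.0·(1/√264 − 1/√3035) = 10·12.0·(0.043394) = 5.2073 kWh/t
Mill draw = 5.2073 × 510.3 = 2657.3 kW

P = 2657.3 kW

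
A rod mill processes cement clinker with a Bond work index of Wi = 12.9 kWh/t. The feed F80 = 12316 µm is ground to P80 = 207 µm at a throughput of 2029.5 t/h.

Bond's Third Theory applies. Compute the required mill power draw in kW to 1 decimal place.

W_Bond = 10·Wi·(1/√P₈₀ − 1/√F₈₀)
W = 10·12.9·(1/√207 − 1/√12316) = 10·12.9·(0.060494) = 7.8037 kWh/t
P_mill = W·ṁ = 7.8037·2029.5 = 15837.7 kW

P = 15837.7 kW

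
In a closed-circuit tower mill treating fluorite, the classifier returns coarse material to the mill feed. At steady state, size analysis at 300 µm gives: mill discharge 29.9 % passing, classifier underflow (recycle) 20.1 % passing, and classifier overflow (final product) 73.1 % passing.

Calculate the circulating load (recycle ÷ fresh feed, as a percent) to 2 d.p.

CL = 440.82 %

Classifier node, passing 300 µm:
Fd + Rd = Ru + Fo ⇒ R/F = (o−d)/(d−u)
r = (73.1 − 29.9)/(29.9 − 20.1) = 43.2/9.8 = 4.4082
CL = 100·r = 440.82 %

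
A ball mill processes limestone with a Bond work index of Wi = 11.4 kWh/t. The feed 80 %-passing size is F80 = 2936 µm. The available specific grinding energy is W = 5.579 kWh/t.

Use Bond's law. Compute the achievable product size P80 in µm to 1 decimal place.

P80 = 220.2 µm

Bond: W = 10·Wi·(1/√P80 − 1/√F80)
⇒ 1/√P80 = W/(10·Wi) + 1/√F80
  = 5.5790/(10·11.4) + 1/√2936 = 0.048939 + 0.018455 = 0.067394
P80 = (1/0.067394)² = 14.8381² = 220.17 µm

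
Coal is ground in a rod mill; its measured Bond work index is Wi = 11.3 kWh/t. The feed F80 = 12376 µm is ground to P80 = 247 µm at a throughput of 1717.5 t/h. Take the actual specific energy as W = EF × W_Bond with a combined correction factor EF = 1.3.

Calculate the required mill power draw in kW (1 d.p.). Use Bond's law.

W = 10 Wi (1/√P80 − 1/√F80)  [Bond]
W = 10·11.3·(1/√247 − 1/√12376) = 10·11.3·(0.054640) = 6.1743 kWh/t
With EF = 1.3: W = 6.1743·1.3 = 8.0265 kWh/t
P = W·T = 8.0265·1717.5 = 13785.6 kW

P = 13785.6 kW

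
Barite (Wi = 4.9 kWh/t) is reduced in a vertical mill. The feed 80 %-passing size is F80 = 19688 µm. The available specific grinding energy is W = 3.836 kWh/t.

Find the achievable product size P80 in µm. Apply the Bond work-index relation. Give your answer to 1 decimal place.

W = 10 Wi (P80^-0.5 − F80^-0.5)
P80^(−½) = W/(10 Wi) + F80^(−½)
  = 3.8360/(10·4.9) + 1/√19688 = 0.078286 + 0.007127 = 0.085413
P80 = (1/0.085413)² = 11.7079² = 137.07 µm

P80 = 137.1 µm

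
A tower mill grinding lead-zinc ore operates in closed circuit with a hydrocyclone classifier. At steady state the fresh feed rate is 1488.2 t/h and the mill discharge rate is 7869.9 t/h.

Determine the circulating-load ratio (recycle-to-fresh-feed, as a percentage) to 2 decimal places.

M = F + R at steady state, so:
R = M − F = 7869.9 − 1488.2 = 6381.7 t/h
CL = 100·R/F = 100·6381.7/1488.2 = 428.82 %

CL = 428.82 %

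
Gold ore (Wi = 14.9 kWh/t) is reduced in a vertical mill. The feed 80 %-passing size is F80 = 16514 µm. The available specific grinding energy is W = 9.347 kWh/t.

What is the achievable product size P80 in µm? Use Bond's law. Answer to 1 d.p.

W = 10 Wi (1/√P80 − 1/√F80)  [Bond]
P80^-0.5 = F80^-0.5 + W/(10 Wi)
  = 9.3470/(10·14.9) + 1/√16514 = 0.062732 + 0.007782 = 0.070513
P80 = (1/0.070513)² = 14.1817² = 201.12 µm

P80 = 201.1 µm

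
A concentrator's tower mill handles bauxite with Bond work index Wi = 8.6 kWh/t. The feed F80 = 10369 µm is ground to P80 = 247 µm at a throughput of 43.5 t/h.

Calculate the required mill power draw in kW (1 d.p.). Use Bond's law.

W_Bond = 10·Wi·(1/√P₈₀ − 1/√F₈₀)
W = 10·8.6·(1/√247 − 1/√10369) = 10·8.6·(0.053808) = 4.6275 kWh/t
P_mill = W·ṁ = 4.6275·43.5 = 201.3 kW

P = 201.3 kW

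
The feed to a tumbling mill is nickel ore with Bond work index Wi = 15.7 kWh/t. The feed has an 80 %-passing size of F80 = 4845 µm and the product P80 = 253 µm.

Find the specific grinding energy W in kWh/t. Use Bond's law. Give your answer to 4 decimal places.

W = 10·Wi·(P80^(-½) − F80^(-½))
1/√253 = 0.062869;  1/√4845 = 0.014367
W = 10·15.7·(0.062869 − 0.014367) = 7.6150 kWh/t

W = 7.6150 kWh/t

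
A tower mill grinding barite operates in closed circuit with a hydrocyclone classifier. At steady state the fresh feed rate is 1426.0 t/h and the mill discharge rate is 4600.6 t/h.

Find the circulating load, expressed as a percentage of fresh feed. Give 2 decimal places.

Mill node: discharge = fresh + recycle.
R = M − F = 4600.6 − 1426.0 = 3174.6 t/h
CL = 100·R/F = 100·3174.6/1426.0 = 222.62 %

CL = 222.62 %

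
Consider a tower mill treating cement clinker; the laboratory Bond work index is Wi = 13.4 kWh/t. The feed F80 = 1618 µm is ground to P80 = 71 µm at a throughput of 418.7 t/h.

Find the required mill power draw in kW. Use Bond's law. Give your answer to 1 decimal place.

P = 5263.7 kW

Bond:  W = 10 Wi (1/√P − 1/√F)
W = 10·13.4·(1/√71 − 1/√1618) = 10·13.4·(0.093818) = 12.5716 kWh/t
Power = W × throughput = 12.5716 kWh/t × 418.7 t/h = 5263.7 kW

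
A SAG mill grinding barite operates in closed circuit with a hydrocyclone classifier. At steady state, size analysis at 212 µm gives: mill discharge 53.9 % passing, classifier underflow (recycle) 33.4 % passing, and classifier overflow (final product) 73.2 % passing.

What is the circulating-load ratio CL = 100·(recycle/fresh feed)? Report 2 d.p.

CL = 94.15 %

Classifier node, passing 212 µm:
(1+r)d = ru + o → r = (o−d)/(d−u)
r = (73.2 − 53.9)/(53.9 − 33.4) = 19.3/20.5 = 0.9415
CL = 100·r = 94.15 %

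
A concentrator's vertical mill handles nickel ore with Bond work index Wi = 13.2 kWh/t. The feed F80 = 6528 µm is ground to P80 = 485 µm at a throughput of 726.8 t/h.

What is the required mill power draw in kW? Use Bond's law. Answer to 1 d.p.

P = 3168.9 kW

Bond: W = 10·Wi·(1/√P80 − 1/√F80)
W = 10·13.2·(1/√485 − 1/√6528) = 10·13.2·(0.033031) = 4.3601 kWh/t
P_mill = W·ṁ = 4.3601·726.8 = 3168.9 kW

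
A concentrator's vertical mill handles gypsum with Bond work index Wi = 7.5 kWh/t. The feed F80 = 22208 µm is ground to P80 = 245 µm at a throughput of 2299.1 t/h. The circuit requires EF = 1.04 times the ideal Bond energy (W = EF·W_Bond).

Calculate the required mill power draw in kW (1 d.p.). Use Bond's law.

W = 10·Wi·[P80^(−½) − F80^(−½)]
W = 10·7.5·(1/√245 − 1/√22208) = 10·7.5·(0.057177) = 4.2883 kWh/t
Corrected W = EF·W_Bond = 1.04·4.2883 = 4.4598 kWh/t
Mill draw = 4.4598 × 2299.1 = 10253.6 kW

P = 10253.6 kW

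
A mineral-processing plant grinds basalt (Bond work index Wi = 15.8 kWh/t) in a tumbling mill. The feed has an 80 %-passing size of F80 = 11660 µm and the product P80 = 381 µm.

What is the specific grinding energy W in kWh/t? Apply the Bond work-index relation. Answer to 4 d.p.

W = 6.6314 kWh/t

Bond:  W = 10 Wi (1/√P − 1/√F)
1/√381 = 0.051232;  1/√11660 = 0.009261
W = 10·15.8·(0.051232 − 0.009261) = 6.6314 kWh/t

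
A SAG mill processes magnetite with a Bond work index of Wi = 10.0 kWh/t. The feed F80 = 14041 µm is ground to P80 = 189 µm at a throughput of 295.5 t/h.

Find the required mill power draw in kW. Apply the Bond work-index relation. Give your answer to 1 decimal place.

P = 1900.1 kW

W = 10 Wi / √P80 − 10 Wi / √F80
W = 10·10.0·(1/√189 − 1/√14041) = 10·10.0·(0.064300) = 6.4300 kWh/t
Mill draw = 6.4300 × 295.5 = 1900.1 kW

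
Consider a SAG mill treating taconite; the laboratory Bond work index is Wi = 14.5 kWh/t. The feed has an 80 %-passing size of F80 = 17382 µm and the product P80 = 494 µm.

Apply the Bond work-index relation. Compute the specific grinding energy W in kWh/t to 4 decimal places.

W = 5.4240 kWh/t

W = 10 Wi (1/√P80 − 1/√F80)  [Bond]
1/√494 = 0.044992;  1/√17382 = 0.007585
W = 10·14.5·(0.044992 − 0.007585) = 5.4240 kWh/t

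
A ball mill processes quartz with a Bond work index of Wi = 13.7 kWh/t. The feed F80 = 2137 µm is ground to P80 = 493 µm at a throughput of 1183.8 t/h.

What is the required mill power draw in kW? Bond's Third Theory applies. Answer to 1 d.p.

P = 3795.9 kW

W = 10·Wi·[P80^(−½) − F80^(−½)]
W = 10·13.7·(1/√493 − 1/√2137) = 10·13.7·(0.023406) = 3.2066 kWh/t
P_mill = W·ṁ = 3.2066·1183.8 = 3795.9 kW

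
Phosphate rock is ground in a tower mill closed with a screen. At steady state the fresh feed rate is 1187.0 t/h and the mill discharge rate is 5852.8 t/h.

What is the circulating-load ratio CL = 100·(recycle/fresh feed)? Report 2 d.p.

Steady state: M = F + R.
R = M − F = 5852.8 − 1187.0 = 4665.8 t/h
CL = 100·R/F = 100·4665.8/1187.0 = 393.07 %

CL = 393.07 %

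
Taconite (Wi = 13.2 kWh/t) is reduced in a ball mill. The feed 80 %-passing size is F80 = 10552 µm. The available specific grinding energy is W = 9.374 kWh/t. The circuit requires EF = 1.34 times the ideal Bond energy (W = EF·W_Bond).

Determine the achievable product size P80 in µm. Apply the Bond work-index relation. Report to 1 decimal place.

P80 = 254.1 µm

W = 10·Wi·(P80^(-½) − F80^(-½))
W_Bond = W / EF = 9.374 / 1.34 = 6.9955 kWh/t
⇒ 1/√P80 = W_Bond/(10 Wi) + 1/√F80
  = 6.9955/(10·13.2) + 1/√10552 = 0.052996 + 0.009735 = 0.062731
P80 = (1/0.062731)² = 15.9410² = 254.12 µm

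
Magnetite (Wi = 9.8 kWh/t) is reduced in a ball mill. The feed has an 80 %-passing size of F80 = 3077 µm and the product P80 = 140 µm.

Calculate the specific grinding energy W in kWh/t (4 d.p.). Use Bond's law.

W = 10·Wi·[P80^(−½) − F80^(−½)]
1/√140 = 0.084515;  1/√3077 = 0.018028
W = 10·9.8·(0.084515 − 0.018028) = 6.5158 kWh/t

W = 6.5158 kWh/t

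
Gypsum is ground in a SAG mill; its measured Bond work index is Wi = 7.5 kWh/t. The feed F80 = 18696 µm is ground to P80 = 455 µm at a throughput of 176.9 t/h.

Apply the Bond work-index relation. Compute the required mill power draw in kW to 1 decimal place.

P = 525.0 kW

Bond: W = 10·Wi·(1/√P80 − 1/√F80)
W = 10·7.5·(1/√455 − 1/√18696) = 10·7.5·(0.039567) = 2.9675 kWh/t
P = W·T = 2.9675·176.9 = 525.0 kW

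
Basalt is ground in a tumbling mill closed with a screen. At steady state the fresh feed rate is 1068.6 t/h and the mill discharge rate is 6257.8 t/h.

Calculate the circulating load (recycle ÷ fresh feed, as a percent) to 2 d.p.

Steady state: M = F + R.
R = M − F = 6257.8 − 1068.6 = 5189.2 t/h
CL = 100·R/F = 100·5189.2/1068.6 = 485.61 %

CL = 485.61 %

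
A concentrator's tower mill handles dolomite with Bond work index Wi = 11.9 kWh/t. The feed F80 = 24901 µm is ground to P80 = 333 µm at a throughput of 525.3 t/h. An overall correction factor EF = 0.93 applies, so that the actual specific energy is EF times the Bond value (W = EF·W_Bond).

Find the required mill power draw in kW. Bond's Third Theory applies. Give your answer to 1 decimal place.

W = 10 Wi / √P80 − 10 Wi / √F80
W = 10·11.9·(1/√333 − 1/√24901) = 10·11.9·(0.048463) = 5.7670 kWh/t
Apply correction: 5.7670 × 0.93 = 5.3634 kWh/t
P_mill = W·ṁ = 5.3634·525.3 = 2817.4 kW

P = 2817.4 kW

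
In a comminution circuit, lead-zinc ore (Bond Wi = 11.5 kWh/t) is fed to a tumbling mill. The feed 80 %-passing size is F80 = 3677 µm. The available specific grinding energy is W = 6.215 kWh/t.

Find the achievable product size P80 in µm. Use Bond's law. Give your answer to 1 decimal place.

W = 10·Wi·(P80^(-½) − F80^(-½))
P80^-0.5 = F80^-0.5 + W/(10 Wi)
  = 6.2150/(10·11.5) + 1/√3677 = 0.054043 + 0.016491 = 0.070535
P80 = (1/0.070535)² = 14.1774² = 201.00 µm

P80 = 201.0 µm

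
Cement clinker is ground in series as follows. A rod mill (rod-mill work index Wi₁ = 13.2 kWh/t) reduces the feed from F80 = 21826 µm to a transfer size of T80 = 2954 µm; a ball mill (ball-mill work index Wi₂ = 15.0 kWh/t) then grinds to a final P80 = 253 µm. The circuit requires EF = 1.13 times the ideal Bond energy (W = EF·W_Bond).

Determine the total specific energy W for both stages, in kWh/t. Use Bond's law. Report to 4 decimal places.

W = 10·Wi·[P80^(−½) − F80^(−½)]
Stage 1 (21826→2954 µm, Wi₁=13.2): W₁ = 10·13.2·(0.018399 − 0.006769) = 1.5352 kWh/t
Stage 2 (2954→253 µm, Wi₂=15.0): W₂ = 10·15.0·(0.062869 − 0.018399) = 6.6706 kWh/t
W = W₁ + W₂ = 1.5352 + 6.6706 = 8.2058 kWh/t
Corrected W = EF·W_Bond = 1.13·8.2058 = 9.2725 kWh/t

W = 9.2725 kWh/t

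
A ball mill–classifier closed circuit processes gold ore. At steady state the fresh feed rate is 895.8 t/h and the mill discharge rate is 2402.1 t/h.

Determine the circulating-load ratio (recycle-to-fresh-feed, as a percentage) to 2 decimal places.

CL = 168.15 %

Mill node: discharge = fresh + recycle.
R = M − F = 2402.1 − 895.8 = 1506.3 t/h
CL = 100·R/F = 100·1506.3/895.8 = 168.15 %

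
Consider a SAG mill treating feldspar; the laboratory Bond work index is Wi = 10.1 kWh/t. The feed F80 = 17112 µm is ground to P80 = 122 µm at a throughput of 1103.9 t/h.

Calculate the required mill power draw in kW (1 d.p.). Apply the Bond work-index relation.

P = 9241.9 kW

Bond:  W = 10 Wi (1/√P − 1/√F)
W = 10·10.1·(1/√122 − 1/√17112) = 10·10.1·(0.082891) = 8.3720 kWh/t
P = W·T = 8.3720·1103.9 = 9241.9 kW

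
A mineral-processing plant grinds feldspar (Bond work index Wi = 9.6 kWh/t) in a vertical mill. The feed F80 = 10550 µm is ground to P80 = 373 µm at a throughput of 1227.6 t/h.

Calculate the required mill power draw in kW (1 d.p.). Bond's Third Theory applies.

W_Bond = 10·Wi·(1/√P₈₀ − 1/√F₈₀)
W = 10·9.6·(1/√373 − 1/√10550) = 10·9.6·(0.042042) = 4.0361 kWh/t
P = W·T = 4.0361·1227.6 = 4954.7 kW

P = 4954.7 kW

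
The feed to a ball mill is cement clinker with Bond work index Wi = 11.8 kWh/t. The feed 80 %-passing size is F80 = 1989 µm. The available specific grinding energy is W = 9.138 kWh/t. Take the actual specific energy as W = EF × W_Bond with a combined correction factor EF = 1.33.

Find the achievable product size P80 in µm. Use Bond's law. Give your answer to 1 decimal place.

P80 = 153.7 µm

W = 10·Wi·(P80^(-½) − F80^(-½))
W_Bond = W / EF = 9.138 / 1.33 = 6.8707 kWh/t
⇒ 1/√P80 = W_Bond/(10 Wi) + 1/√F80
  = 6.8707/(10·11.8) + 1/√1989 = 0.058226 + 0.022422 = 0.080649
P80 = (1/0.080649)² = 12.3995² = 153.75 µm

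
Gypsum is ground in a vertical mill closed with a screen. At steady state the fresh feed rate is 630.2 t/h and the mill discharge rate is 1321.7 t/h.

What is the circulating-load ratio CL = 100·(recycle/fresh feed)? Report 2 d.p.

Steady state: M = F + R.
R = M − F = 1321.7 − 630.2 = 691.5 t/h
CL = 100·R/F = 100·691.5/630.2 = 109.73 %

CL = 109.73 %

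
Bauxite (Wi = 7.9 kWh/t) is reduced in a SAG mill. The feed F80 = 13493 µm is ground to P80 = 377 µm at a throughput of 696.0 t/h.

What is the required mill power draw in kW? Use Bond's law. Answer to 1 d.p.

W = 10·Wi·[P80^(−½) − F80^(−½)]
W = 10·7.9·(1/√377 − 1/√13493) = 10·7.9·(0.042894) = 3.3886 kWh/t
Power = W × throughput = 3.3886 kWh/t × 696.0 t/h = 2358.5 kW

P = 2358.5 kW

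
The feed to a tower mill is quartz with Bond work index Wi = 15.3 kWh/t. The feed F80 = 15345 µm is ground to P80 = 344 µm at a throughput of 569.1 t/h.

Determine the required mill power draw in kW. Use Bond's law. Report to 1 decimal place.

W = 10 Wi (1/√P80 − 1/√F80)  [Bond]
W = 10·15.3·(1/√344 − 1/√15345) = 10·15.3·(0.045844) = 7.0141 kWh/t
Mill draw = 7.0141 × 569.1 = 3991.7 kW

P = 3991.7 kW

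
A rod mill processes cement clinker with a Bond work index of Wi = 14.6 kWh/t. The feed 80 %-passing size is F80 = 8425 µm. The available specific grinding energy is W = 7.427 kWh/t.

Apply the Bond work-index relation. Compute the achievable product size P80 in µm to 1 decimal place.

Bond:  W = 10 Wi (1/√P − 1/√F)
⇒ 1/√P80 = W/(10 Wi) + 1/√F80
  = 7.4270/(10·14.6) + 1/√8425 = 0.050870 + 0.010895 = 0.061765
P80 = (1/0.061765)² = 16.1905² = 262.13 µm

P80 = 262.1 µm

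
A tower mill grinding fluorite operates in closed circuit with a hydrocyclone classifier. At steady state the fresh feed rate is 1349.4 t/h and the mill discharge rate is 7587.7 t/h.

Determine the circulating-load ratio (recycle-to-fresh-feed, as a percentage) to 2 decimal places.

M = F + R at steady state, so:
R = M − F = 7587.7 − 1349.4 = 6238.3 t/h
CL = 100·R/F = 100·6238.3/1349.4 = 462.30 %

CL = 462.30 %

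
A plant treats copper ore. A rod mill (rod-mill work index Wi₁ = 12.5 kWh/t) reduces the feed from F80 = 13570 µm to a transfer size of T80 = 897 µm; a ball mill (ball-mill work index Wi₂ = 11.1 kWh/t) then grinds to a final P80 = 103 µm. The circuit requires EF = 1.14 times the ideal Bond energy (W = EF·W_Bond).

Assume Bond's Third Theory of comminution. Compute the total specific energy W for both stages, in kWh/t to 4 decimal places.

W = 10·Wi·[P80^(−½) − F80^(−½)]
Stage 1 (13570→897 µm, Wi₁=12.5): W₁ = 10·12.5·(0.033389 − 0.008584) = 3.1006 kWh/t
Stage 2 (897→103 µm, Wi₂=11.1): W₂ = 10·11.1·(0.098533 − 0.033389) = 7.2310 kWh/t
W = W₁ + W₂ = 3.1006 + 7.2310 = 10.3316 kWh/t
Apply correction: 10.3316 × 1.14 = 11.7780 kWh/t

W = 11.7780 kWh/t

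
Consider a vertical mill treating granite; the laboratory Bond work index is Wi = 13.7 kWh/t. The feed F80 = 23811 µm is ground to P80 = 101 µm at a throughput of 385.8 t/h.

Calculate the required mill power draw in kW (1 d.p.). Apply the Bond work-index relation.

W = 10·Wi·[P80^(−½) − F80^(−½)]
W = 10·13.7·(1/√101 − 1/√23811) = 10·13.7·(0.093023) = 12.7442 kWh/t
P_mill = W·ṁ = 12.7442·385.8 = 4916.7 kW

P = 4916.7 kW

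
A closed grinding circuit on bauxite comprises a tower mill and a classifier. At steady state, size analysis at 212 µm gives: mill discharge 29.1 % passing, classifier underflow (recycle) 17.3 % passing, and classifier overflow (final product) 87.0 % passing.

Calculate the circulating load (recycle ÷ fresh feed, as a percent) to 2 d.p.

Let r = R/F. Size balance at 212 µm:
r = (o − d)/(d − u)
r = (87.0 − 29.1)/(29.1 − 17.3) = 57.9/11.8 = 4.9068
CL = 100·r = 490.68 %

CL = 490.68 %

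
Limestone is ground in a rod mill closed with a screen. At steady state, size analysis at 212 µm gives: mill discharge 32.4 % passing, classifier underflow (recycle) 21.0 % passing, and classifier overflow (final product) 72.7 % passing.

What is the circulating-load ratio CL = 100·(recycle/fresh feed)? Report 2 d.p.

Balance %-passing 212 µm (r = R/F):
r = (o − d)/(d − u)
r = (72.7 − 32.4)/(32.4 − 21.0) = 40.3/11.4 = 3.5351
CL = 100·r = 353.51 %

CL = 353.51 %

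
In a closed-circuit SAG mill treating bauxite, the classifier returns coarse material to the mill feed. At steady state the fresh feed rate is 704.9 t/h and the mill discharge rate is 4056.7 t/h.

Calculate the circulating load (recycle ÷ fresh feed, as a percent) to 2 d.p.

Mill node: discharge = fresh + recycle.
R = M − F = 4056.7 − 704.9 = 3351.8 t/h
CL = 100·R/F = 100·3351.8/704.9 = 475.50 %

CL = 475.50 %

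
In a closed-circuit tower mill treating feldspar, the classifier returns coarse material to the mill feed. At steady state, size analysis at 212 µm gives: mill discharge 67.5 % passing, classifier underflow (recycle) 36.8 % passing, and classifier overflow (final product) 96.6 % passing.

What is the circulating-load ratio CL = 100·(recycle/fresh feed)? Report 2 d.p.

Two-product formula at 212 µm:
(1+r)d = ru + o → r = (o−d)/(d−u)
r = (96.6 − 67.5)/(67.5 − 36.8) = 29.1/30.7 = 0.9479
CL = 100·r = 94.79 %

CL = 94.79 %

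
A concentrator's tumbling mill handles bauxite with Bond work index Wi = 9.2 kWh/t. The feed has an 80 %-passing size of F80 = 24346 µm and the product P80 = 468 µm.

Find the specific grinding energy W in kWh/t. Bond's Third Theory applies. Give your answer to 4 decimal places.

W = 3.6631 kWh/t

W = 10·Wi·[P80^(−½) − F80^(−½)]
1/√468 = 0.046225;  1/√24346 = 0.006409
W = 10·9.2·(0.046225 − 0.006409) = 3.6631 kWh/t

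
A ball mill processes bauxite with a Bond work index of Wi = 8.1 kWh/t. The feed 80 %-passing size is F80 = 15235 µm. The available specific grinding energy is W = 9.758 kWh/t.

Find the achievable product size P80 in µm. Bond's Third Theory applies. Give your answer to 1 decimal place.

W = 10 Wi (1/√P80 − 1/√F80)  [Bond]
⇒ 1/√P80 = W/(10·Wi) + 1/√F80
  = 9.7580/(10·8.1) + 1/√15235 = 0.120469 + 0.008102 = 0.128571
P80 = (1/0.128571)² = 7.7778² = 60.49 µm

P80 = 60.5 µm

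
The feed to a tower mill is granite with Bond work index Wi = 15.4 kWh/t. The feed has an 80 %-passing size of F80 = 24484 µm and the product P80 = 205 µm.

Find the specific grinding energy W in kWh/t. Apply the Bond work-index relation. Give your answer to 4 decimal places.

W = 10·Wi·[P80^(−½) − F80^(−½)]
1/√205 = 0.069843;  1/√24484 = 0.006391
W = 10·15.4·(0.069843 − 0.006391) = 9.7716 kWh/t

W = 9.7716 kWh/t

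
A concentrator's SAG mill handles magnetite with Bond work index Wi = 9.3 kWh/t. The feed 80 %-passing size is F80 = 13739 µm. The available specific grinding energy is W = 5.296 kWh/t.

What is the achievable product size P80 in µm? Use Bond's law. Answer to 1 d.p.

P80 = 233.2 µm

Bond:  W = 10 Wi (1/√P − 1/√F)
⇒ 1/√P80 = W/(10·Wi) + 1/√F80
  = 5.2960/(10·9.3) + 1/√13739 = 0.056946 + 0.008531 = 0.065478
P80 = (1/0.065478)² = 15.2724² = 233.25 µm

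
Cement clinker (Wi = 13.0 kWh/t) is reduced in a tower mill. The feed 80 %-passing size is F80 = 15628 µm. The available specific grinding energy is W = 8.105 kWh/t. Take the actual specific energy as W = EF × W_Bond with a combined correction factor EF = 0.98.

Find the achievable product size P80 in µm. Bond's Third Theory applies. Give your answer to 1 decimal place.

P80 = 195.0 µm

W = 10 Wi (P80^-0.5 − F80^-0.5)
W_Bond = W / EF = 8.105 / 0.98 = 8.2704 kWh/t
P80^(−½) = W_Bond/(10 Wi) + F80^(−½)
  = 8.2704/(10·13.0) + 1/√15628 = 0.063619 + 0.007999 = 0.071618
P80 = (1/0.071618)² = 13.9630² = 194.97 µm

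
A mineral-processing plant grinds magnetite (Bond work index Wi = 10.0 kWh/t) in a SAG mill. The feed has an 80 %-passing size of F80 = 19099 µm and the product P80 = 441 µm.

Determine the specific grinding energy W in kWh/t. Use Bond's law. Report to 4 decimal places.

W = 10 Wi (1/√P80 − 1/√F80)  [Bond]
1/√441 = 0.047619;  1/√19099 = 0.007236
W = 10·10.0·(0.047619 − 0.007236) = 4.0383 kWh/t

W = 4.0383 kWh/t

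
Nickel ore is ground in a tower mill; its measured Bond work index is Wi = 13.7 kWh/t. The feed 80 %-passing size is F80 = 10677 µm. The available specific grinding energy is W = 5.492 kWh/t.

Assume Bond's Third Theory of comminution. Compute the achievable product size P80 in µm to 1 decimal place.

Bond:  W = 10 Wi (1/√P − 1/√F)
P80^(−½) = W/(10 Wi) + F80^(−½)
  = 5.4920/(10·13.7) + 1/√10677 = 0.040088 + 0.009678 = 0.049765
P80 = (1/0.049765)² = 20.0943² = 403.78 µm

P80 = 403.8 µm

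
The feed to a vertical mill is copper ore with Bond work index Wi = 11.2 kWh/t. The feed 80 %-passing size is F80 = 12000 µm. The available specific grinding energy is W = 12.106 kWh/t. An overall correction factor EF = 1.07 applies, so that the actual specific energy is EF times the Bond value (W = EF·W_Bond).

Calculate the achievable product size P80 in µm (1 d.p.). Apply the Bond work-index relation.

W = 10 Wi (1/√P80 − 1/√F80)  [Bond]
W_Bond = W / EF = 12.106 / 1.07 = 11.3140 kWh/t
⇒ 1/√P80 = W_Bond/(10·Wi) + 1/√F80
  = 11.3140/(10·11.2) + 1/√12000 = 0.101018 + 0.009129 = 0.110147
P80 = (1/0.110147)² = 9.0788² = 82.42 µm

P80 = 82.4 µm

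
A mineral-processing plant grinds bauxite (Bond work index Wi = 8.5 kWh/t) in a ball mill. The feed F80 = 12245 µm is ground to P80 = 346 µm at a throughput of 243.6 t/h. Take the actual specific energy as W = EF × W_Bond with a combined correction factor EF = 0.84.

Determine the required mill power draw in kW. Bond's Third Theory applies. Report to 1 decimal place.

P = 777.9 kW

W = 10 Wi (1/√P80 − 1/√F80)  [Bond]
W = 10·8.5·(1/√346 − 1/√12245) = 10·8.5·(0.044723) = 3.8015 kWh/t
With EF = 0.84: W = 3.8015·0.84 = 3.1933 kWh/t
P = W·T = 3.1933·243.6 = 777.9 kW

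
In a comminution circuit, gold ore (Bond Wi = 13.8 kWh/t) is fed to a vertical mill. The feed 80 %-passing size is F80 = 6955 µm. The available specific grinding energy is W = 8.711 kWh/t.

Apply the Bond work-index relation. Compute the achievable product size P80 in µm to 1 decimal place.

P80 = 177.2 µm

W = 10·Wi·(P80^(-½) − F80^(-½))
⇒ 1/√P80 = W/(10·Wi) + 1/√F80
  = 8.7110/(10·13.8) + 1/√6955 = 0.063123 + 0.011991 = 0.075114
P80 = (1/0.075114)² = 13.3131² = 177.24 µm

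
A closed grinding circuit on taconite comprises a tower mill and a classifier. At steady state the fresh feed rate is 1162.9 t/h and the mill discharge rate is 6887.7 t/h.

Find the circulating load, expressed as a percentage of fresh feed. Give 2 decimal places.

CL = 492.29 %

Mill node: discharge = fresh + recycle.
R = M − F = 6887.7 − 1162.9 = 5724.8 t/h
CL = 100·R/F = 100·5724.8/1162.9 = 492.29 %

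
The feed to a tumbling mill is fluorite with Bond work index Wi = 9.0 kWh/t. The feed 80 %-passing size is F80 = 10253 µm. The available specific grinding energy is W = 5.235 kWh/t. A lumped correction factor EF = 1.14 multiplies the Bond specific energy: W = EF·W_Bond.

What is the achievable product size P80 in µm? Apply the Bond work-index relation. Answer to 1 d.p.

W = 10·Wi·(P80^(-½) − F80^(-½))
W_Bond = W / EF = 5.235 / 1.14 = 4.5921 kWh/t
⇒ 1/√P80 = W_Bond/(10·Wi) + 1/√F80
  = 4.5921/(10·9.0) + 1/√10253 = 0.051023 + 0.009876 = 0.060899
P80 = (1/0.060899)² = 16.4206² = 269.63 µm

P80 = 269.6 µm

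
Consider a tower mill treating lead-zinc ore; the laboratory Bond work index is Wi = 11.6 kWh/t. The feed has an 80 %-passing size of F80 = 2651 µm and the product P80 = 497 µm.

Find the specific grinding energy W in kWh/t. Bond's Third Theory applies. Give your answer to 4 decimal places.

W = 2.9504 kWh/t

W_Bond = 10·Wi·(1/√P₈₀ − 1/√F₈₀)
1/√497 = 0.044856;  1/√2651 = 0.019422
W = 10·11.6·(0.044856 − 0.019422) = 2.9504 kWh/t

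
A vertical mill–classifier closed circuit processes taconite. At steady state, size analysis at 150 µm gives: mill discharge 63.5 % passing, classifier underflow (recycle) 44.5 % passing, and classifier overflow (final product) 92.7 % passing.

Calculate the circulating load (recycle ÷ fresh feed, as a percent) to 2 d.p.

Let r = R/F. Size balance at 150 µm:
r = (o − d)/(d − u)
r = (92.7 − 63.5)/(63.5 − 44.5) = 29.2/19.0 = 1.5368
CL = 100·r = 153.68 %

CL = 153.68 %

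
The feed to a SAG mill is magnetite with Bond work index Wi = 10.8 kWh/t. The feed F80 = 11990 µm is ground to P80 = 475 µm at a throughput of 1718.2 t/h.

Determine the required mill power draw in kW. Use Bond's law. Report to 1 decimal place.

W_Bond = 10·Wi·(1/√P₈₀ − 1/√F₈₀)
W = 10·10.8·(1/√475 − 1/√11990) = 10·10.8·(0.036751) = 3.9691 kWh/t
P_mill = W·ṁ = 3.9691·1718.2 = 6819.7 kW

P = 6819.7 kW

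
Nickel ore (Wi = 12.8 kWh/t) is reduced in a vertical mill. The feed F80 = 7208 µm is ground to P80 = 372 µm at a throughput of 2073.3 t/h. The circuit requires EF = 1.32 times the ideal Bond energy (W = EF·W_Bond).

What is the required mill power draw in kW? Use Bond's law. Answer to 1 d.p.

W = 10·Wi·[P80^(−½) − F80^(−½)]
W = 10·12.8·(1/√372 − 1/√7208) = 10·12.8·(0.040069) = 5.1288 kWh/t
Apply correction: 5.1288 × 1.32 = 6.7701 kWh/t
P = W·T = 6.7701·2073.3 = 14036.4 kW

P = 14036.4 kW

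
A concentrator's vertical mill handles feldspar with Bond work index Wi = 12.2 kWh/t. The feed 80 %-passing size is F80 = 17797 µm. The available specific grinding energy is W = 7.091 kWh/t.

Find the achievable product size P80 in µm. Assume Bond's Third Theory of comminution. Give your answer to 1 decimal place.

P80 = 232.2 µm

Bond: W = 10·Wi·(1/√P80 − 1/√F80)
P80^(−½) = W/(10 Wi) + F80^(−½)
  = 7.0910/(10·12.2) + 1/√17797 = 0.058123 + 0.007496 = 0.065619
P80 = (1/0.065619)² = 15.2395² = 232.24 µm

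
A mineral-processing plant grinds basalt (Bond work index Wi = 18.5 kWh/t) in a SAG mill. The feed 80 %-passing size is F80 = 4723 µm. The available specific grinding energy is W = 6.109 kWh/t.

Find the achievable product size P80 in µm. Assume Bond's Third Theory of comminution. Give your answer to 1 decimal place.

P80 = 441.9 µm

Bond: W = 10·Wi·(1/√P80 − 1/√F80)
1/√P80 = 1/√F80 + W/(10·Wi)
  = 6.1090/(10·18.5) + 1/√4723 = 0.033022 + 0.014551 = 0.047573
P80 = (1/0.047573)² = 21.0205² = 441.86 µm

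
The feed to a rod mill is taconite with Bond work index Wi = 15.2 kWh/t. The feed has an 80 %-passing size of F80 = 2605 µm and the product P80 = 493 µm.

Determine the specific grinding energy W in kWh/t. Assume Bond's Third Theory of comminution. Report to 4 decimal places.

W = 10·Wi·[P80^(−½) − F80^(−½)]
1/√493 = 0.045038;  1/√2605 = 0.019593
W = 10·15.2·(0.045038 − 0.019593) = 3.8676 kWh/t

W = 3.8676 kWh/t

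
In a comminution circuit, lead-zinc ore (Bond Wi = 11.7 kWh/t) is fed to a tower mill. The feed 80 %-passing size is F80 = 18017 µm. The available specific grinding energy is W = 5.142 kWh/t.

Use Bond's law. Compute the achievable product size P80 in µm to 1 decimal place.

Bond:  W = 10 Wi (1/√P − 1/√F)
⇒ 1/√P80 = W/(10 Wi) + 1/√F80
  = 5.1420/(10·11.7) + 1/√18017 = 0.043949 + 0.007450 = 0.051399
P80 = (1/0.051399)² = 19.4557² = 378.53 µm

P80 = 378.5 µm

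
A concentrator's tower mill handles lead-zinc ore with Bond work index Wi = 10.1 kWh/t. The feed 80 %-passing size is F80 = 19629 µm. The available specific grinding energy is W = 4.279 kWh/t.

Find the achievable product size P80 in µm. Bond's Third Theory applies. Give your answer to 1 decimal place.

W = 10·Wi·[P80^(−½) − F80^(−½)]
⇒ 1/√P80 = W/(10 Wi) + 1/√F80
  = 4.2790/(10·10.1) + 1/√19629 = 0.042366 + 0.007138 = 0.049504
P80 = (1/0.049504)² = 20.2004² = 408.06 µm

P80 = 408.1 µm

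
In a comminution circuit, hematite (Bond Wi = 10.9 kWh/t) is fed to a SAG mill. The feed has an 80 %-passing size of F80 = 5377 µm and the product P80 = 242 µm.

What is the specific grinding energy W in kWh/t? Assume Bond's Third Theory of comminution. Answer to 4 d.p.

W = 5.5203 kWh/t

W = 10 Wi (1/√P80 − 1/√F80)  [Bond]
1/√242 = 0.064282;  1/√5377 = 0.013637
W = 10·10.9·(0.064282 − 0.013637) = 5.5203 kWh/t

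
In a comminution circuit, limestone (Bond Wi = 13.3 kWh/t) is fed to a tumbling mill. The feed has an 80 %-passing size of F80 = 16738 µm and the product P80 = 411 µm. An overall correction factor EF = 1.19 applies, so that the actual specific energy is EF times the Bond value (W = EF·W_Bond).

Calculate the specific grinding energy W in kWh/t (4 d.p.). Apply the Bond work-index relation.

W = 6.5835 kWh/t

Bond:  W = 10 Wi (1/√P − 1/√F)
1/√411 = 0.049326;  1/√16738 = 0.007729
W = 10·13.3·(0.049326 − 0.007729) = 5.5324 kWh/t
Corrected W = EF·W_Bond = 1.19·5.5324 = 6.5835 kWh/t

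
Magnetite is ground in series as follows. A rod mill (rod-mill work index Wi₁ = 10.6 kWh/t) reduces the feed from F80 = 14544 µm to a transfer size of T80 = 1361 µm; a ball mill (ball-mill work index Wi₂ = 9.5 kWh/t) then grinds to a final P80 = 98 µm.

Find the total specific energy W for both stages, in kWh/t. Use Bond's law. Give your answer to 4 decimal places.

W = 9.0157 kWh/t

W_Bond = 10·Wi·(1/√P₈₀ − 1/√F₈₀)
Stage 1 (14544→1361 µm, Wi₁=10.6): W₁ = 10·10.6·(0.027106 − 0.008292) = 1.9943 kWh/t
Stage 2 (1361→98 µm, Wi₂=9.5): W₂ = 10·9.5·(0.101015 − 0.027106) = 7.0213 kWh/t
W = W₁ + W₂ = 1.9943 + 7.0213 = 9.0157 kWh/t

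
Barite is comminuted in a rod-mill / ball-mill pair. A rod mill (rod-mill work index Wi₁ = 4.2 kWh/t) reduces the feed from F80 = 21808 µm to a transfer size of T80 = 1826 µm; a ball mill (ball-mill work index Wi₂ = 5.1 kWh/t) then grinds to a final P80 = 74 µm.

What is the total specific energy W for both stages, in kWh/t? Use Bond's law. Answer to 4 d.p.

W = 10 Wi (P80^-0.5 − F80^-0.5)
Stage 1 (21808→1826 µm, Wi₁=4.2): W₁ = 10·4.2·(0.023402 − 0.006772) = 0.6985 kWh/t
Stage 2 (1826→74 µm, Wi₂=5.1): W₂ = 10·5.1·(0.116248 − 0.023402) = 4.7351 kWh/t
W = W₁ + W₂ = 0.6985 + 4.7351 = 5.4336 kWh/t

W = 5.4336 kWh/t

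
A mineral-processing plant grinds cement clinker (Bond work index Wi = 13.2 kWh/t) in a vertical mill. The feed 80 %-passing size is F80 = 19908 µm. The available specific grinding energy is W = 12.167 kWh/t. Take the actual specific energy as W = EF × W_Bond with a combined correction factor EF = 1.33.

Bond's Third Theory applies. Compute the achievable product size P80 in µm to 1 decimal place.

P80 = 171.4 µm

W = 10 Wi (1/√P80 − 1/√F80)  [Bond]
W_Bond = W / EF = 12.167 / 1.33 = 9.1481 kWh/t
P80^-0.5 = F80^-0.5 + W_Bond/(10 Wi)
  = 9.1481/(10·13.2) + 1/√19908 = 0.069304 + 0.007087 = 0.076391
P80 = (1/0.076391)² = 13.0905² = 171.36 µm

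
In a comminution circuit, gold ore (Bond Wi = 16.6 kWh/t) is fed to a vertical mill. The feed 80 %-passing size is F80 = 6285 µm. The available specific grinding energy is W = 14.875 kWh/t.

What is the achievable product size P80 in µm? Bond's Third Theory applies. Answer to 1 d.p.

P80 = 95.7 µm

W = 10 Wi (1/√P80 − 1/√F80)  [Bond]
⇒ 1/√P80 = W/(10·Wi) + 1/√F80
  = 14.8750/(10·16.6) + 1/√6285 = 0.089608 + 0.012614 = 0.102222
P80 = (1/0.102222)² = 9.7826² = 95.70 µm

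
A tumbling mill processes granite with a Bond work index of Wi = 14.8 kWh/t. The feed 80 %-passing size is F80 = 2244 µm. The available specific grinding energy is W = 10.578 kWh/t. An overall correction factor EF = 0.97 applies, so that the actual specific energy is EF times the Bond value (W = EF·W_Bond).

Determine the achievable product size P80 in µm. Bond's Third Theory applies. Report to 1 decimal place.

W = 10 Wi (1/√P80 − 1/√F80)  [Bond]
W_Bond = W / EF = 10.578 / 0.97 = 10.9052 kWh/t
1/√P80 = 1/√F80 + W_Bond/(10·Wi)
  = 10.9052/(10·14.8) + 1/√2244 = 0.073683 + 0.021110 = 0.094793
P80 = (1/0.094793)² = 10.5492² = 111.29 µm

P80 = 111.3 µm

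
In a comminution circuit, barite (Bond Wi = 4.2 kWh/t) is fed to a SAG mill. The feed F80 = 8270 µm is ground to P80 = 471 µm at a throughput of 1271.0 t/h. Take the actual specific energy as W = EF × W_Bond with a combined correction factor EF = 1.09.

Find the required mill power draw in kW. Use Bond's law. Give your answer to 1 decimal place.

Bond: W = 10·Wi·(1/√P80 − 1/√F80)
W = 10·4.2·(1/√471 − 1/√8270) = 10·4.2·(0.035081) = 1.4734 kWh/t
Apply correction: 1.4734 × 1.09 = 1.6060 kWh/t
P_mill = W·ṁ = 1.6060·1271.0 = 2041.3 kW

P = 2041.3 kW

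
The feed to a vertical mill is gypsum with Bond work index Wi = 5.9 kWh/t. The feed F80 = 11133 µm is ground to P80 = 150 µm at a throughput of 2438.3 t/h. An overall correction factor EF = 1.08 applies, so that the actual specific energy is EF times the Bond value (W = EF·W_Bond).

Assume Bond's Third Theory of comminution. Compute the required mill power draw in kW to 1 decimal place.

W_Bond = 10·Wi·(1/√P₈₀ − 1/√F₈₀)
W = 10·5.9·(1/√150 − 1/√11133) = 10·5.9·(0.072172) = 4.2582 kWh/t
Apply correction: 4.2582 × 1.08 = 4.5988 kWh/t
Mill draw = 4.5988 × 2438.3 = 11213.3 kW

P = 11213.3 kW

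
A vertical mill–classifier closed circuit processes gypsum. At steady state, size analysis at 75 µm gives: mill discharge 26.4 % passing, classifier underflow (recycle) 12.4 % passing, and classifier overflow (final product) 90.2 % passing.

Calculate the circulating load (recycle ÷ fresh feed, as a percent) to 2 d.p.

CL = 455.71 %

Balance %-passing 75 µm (r = R/F):
(1+r)·d = r·u + o ⇒ r = (o−d)/(d−u)
r = (90.2 − 26.4)/(26.4 − 12.4) = 63.8/14.0 = 4.5571
CL = 100·r = 455.71 %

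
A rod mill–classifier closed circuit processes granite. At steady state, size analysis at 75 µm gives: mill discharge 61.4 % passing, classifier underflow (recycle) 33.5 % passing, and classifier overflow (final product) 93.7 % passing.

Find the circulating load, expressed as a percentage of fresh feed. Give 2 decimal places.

Mass balance on the −75 µm fraction:
Fd + Rd = Ru + Fo ⇒ R/F = (o−d)/(d−u)
r = (93.7 − 61.4)/(61.4 − 33.5) = 32.3/27.9 = 1.1577
CL = 100·r = 115.77 %

CL = 115.77 %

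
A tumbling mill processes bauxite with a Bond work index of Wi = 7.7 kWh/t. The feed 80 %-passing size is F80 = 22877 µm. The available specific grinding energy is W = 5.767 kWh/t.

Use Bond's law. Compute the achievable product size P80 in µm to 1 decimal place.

P80 = 150.5 µm

W_Bond = 10·Wi·(1/√P₈₀ − 1/√F₈₀)
⇒ 1/√P80 = W/(10·Wi) + 1/√F80
  = 5.7670/(10·7.7) + 1/√22877 = 0.074896 + 0.006612 = 0.081508
P80 = (1/0.081508)² = 12.2688² = 150.52 µm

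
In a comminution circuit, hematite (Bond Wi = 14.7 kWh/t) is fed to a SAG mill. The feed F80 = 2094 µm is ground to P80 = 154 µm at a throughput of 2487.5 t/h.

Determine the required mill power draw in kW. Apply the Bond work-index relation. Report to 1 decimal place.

P = 21475.1 kW

W = 10 Wi (1/√P80 − 1/√F80)  [Bond]
W = 10·14.7·(1/√154 − 1/√2094) = 10·14.7·(0.058729) = 8.6332 kWh/t
P = W·T = 8.6332·2487.5 = 21475.1 kW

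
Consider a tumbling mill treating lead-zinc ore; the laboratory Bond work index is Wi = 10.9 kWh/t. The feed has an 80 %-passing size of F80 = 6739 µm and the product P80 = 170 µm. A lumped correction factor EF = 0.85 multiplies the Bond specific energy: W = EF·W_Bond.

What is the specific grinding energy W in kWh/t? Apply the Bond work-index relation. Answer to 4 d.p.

W = 10·Wi·[P80^(−½) − F80^(−½)]
1/√170 = 0.076696;  1/√6739 = 0.012182
W = 10·10.9·(0.076696 − 0.012182) = 7.0321 kWh/t
Corrected W = EF·W_Bond = 0.85·7.0321 = 5.9773 kWh/t

W = 5.9773 kWh/t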